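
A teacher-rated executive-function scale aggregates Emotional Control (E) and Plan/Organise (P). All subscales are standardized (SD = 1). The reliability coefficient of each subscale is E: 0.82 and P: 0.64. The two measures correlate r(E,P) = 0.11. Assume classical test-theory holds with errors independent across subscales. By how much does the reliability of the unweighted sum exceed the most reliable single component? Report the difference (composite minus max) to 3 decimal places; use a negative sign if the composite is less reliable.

Var(sum) = 2 + 0.22 = 2.22; true-score variance = 1.46 + 0.22 = 1.68; composite reliability = 0.7568.
Max component reliability = 0.8200.
Difference = 0.7568 − 0.8200 = -0.063.

-0.063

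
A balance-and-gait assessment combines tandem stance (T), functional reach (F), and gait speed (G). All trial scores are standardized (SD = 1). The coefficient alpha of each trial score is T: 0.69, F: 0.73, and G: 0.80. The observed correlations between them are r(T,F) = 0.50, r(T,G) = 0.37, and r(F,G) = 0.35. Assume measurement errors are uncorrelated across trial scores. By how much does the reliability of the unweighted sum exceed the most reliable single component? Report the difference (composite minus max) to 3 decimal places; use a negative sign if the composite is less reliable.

Var(sum) = 3 + 2.44 = 5.44; true-score variance = 2.22 + 2.44 = 4.66; composite reliability = 0.8566.
Max component reliability = 0.8000.
Difference = 0.8566 − 0.8000 = 0.057.

0.057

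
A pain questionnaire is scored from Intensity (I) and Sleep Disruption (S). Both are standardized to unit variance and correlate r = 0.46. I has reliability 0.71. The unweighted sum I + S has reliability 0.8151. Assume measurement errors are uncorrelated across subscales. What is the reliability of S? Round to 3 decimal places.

0.750

Var(I+S) = 2 + 2·0.46 = 2.920.
True-score variance = ρ_I + ρ_S + 2·0.46, so 0.8151 = (0.71 + ρ_S + 0.92) / 2.920.
ρ_S = 0.8151·2.920 − 0.71 − 0.92 = 0.750.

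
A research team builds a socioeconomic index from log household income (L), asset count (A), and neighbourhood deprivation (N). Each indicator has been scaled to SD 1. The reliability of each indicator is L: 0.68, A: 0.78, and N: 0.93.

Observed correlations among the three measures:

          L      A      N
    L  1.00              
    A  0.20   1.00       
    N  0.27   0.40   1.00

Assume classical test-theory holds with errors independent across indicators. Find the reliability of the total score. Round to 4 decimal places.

0.8713

Var(L+A+N) = 3 + 2·[0.20 + 0.27 + 0.40] = 3 + 1.74 = 4.74.
Because errors are independent across components, Cov(Tᵢ,Tⱼ) = Cov(Xᵢ,Xⱼ); the off-diagonal part of the true-score variance is the same as above.
True-score variance = [0.68 + 0.78 + 0.93] + 1.74 = 2.39 + 1.74 = 4.13.
Reliability = 4.13 / 4.74 = 0.8713.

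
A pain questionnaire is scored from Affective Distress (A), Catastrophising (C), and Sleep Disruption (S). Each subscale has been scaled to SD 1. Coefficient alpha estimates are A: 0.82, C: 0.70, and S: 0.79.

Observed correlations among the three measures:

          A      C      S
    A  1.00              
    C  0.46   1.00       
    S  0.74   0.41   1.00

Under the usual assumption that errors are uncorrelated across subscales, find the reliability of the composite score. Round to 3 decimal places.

0.889

Var(A+C+S) = 3 + 2·[0.46 + 0.74 + 0.41] = 3 + 3.22 = 6.22.
With uncorrelated errors the cross-covariances are all true-score covariance, so they carry over unchanged; only the diagonal terms shrink to ρᵢσᵢ².
True-score variance = [0.82 + 0.70 + 0.79] + 3.22 = 2.31 + 3.22 = 5.53.
Reliability = 5.53 / 6.22 = 0.889.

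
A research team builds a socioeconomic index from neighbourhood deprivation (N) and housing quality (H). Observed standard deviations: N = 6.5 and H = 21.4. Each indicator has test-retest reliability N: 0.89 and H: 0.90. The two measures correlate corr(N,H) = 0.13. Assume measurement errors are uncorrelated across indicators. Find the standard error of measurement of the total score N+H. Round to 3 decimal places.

Var(total) = 500.21 + 36.166 = 536.376.
True-score variance = 449.766 + 36.166 = 485.932, so reliability = 0.9060.
Error variance = 536.376 − 485.932 = 50.4435; SEM = √50.4435 = 7.102.

7.102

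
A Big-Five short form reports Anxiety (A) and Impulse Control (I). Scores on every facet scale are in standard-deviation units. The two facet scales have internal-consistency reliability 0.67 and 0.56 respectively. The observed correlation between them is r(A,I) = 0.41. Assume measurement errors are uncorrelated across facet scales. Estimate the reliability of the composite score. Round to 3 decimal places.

0.727

Var(A+I) = 2 + 2·[0.41] = 2 + 0.82 = 2.82.
Under uncorrelated errors the observed covariances equal the true-score covariances, so only the own-variance terms attenuate.
True-score variance = [0.67 + 0.56] + 0.82 = 1.23 + 0.82 = 2.05.
Reliability = 2.05 / 2.82 = 0.727.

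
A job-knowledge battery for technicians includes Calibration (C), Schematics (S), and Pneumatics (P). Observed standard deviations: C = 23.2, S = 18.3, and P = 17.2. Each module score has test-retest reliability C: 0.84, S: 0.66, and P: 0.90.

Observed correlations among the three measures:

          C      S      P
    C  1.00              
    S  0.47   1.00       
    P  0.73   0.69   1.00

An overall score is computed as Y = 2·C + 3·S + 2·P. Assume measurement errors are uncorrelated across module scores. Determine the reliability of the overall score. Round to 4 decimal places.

0.8913

Var(Y) = 2²·23.2² + 3²·18.3² + 2²·17.2² + 2·[6·23.2·18.3·0.47 + 4·23.2·17.2·0.73 + 6·18.3·17.2·0.69] = 6350.33 + 7331.12 = 13681.5.
Because errors are independent across components, Cov(Tᵢ,Tⱼ) = Cov(Xᵢ,Xⱼ); the off-diagonal part of the true-score variance is the same as above.
True-score variance = [2²·23.2²·0.84 + 3²·18.3²·0.66 + 2²·17.2²·0.90] + 7331.12 = 4862.76 + 7331.12 = 12193.9.
Reliability = 12193.9 / 13681.5 = 0.8913.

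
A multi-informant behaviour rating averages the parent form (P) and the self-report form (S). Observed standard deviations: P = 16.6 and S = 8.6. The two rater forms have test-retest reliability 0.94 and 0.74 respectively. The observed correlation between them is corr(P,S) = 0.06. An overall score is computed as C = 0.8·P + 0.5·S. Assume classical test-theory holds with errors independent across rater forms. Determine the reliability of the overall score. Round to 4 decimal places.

Var(C) = 0.8²·16.6² + 0.5²·8.6² + 2·[0.4·16.6·8.6·0.06] = 194.848 + 6.85248 = 201.701.
With uncorrelated errors the cross-covariances are all true-score covariance, so they carry over unchanged; only the diagonal terms shrink to ρᵢσᵢ².
True-score variance = [0.8²·16.6²·0.94 + 0.5²·8.6²·0.74] + 6.85248 = 179.459 + 6.85248 = 186.312.
Reliability = 186.312 / 201.701 = 0.9237.

0.9237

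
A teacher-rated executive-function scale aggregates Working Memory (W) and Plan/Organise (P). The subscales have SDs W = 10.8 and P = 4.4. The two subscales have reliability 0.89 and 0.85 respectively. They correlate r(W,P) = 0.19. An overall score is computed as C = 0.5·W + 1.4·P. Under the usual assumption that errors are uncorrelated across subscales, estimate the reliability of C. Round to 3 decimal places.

Var(C) = 0.5²·10.8² + 1.4²·4.4² + 2·[0.7·10.8·4.4·0.19] = 67.1056 + 12.6403 = 79.7459.
Because errors are independent across components, Cov(Tᵢ,Tⱼ) = Cov(Xᵢ,Xⱼ); the off-diagonal part of the true-score variance is the same as above.
True-score variance = [0.5²·10.8²·0.89 + 1.4²·4.4²·0.85] + 12.6403 = 58.2062 + 12.6403 = 70.8465.
Reliability = 70.8465 / 79.7459 = 0.888.

0.888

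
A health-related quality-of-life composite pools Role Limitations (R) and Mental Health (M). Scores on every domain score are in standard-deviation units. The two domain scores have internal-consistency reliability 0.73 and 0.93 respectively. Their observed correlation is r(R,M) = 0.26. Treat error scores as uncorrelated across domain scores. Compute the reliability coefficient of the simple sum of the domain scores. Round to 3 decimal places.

Var(R+M) = 2 + 2·[0.26] = 2 + 0.52 = 2.52.
Because errors are independent across components, Cov(Tᵢ,Tⱼ) = Cov(Xᵢ,Xⱼ); the off-diagonal part of the true-score variance is the same as above.
True-score variance = [0.73 + 0.93] + 0.52 = 1.66 + 0.52 = 2.18.
Reliability = 2.18 / 2.52 = 0.865.

0.865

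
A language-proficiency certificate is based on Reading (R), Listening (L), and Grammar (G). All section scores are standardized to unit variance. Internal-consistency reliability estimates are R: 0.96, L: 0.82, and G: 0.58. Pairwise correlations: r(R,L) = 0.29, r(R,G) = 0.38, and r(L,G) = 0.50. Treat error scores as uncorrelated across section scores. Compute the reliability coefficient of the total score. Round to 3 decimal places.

0.880

Var(R+L+G) = 3 + 2·[0.29 + 0.38 + 0.50] = 3 + 2.34 = 5.34.
Because errors are independent across components, Cov(Tᵢ,Tⱼ) = Cov(Xᵢ,Xⱼ); the off-diagonal part of the true-score variance is the same as above.
True-score variance = [0.96 + 0.82 + 0.58] + 2.34 = 2.36 + 2.34 = 4.7.
Reliability = 4.7 / 5.34 = 0.880.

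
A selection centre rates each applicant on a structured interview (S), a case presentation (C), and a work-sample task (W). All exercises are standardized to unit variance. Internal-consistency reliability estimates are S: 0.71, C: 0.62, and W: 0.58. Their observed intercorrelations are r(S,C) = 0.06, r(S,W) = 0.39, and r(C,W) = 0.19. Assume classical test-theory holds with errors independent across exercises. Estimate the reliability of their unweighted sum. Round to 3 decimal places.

0.745

Var(S+C+W) = 3 + 2·[0.06 + 0.39 + 0.19] = 3 + 1.28 = 4.28.
Under uncorrelated errors the observed covariances equal the true-score covariances, so only the own-variance terms attenuate.
True-score variance = [0.71 + 0.62 + 0.58] + 1.28 = 1.91 + 1.28 = 3.19.
Reliability = 3.19 / 4.28 = 0.745.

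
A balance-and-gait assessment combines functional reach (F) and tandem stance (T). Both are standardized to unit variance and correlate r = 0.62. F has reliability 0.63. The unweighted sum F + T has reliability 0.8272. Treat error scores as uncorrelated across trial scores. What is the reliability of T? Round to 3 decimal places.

0.810

Var(F+T) = 2 + 2·0.62 = 3.240.
True-score variance = ρ_F + ρ_T + 2·0.62, so 0.8272 = (0.63 + ρ_T + 1.24) / 3.240.
ρ_T = 0.8272·3.240 − 0.63 − 1.24 = 0.810.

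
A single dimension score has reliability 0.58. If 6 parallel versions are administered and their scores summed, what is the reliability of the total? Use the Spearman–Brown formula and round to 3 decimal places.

ρ_k = kρ / (1 + (k−1)ρ) = 6·0.58 / (1 + 5·0.58) = 3.480 / 3.900 = 0.892.

0.892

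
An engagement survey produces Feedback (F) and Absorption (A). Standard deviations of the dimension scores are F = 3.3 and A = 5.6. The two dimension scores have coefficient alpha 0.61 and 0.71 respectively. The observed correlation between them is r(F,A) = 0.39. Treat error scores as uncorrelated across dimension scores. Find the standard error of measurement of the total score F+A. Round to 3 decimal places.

3.653

Var(total) = 42.25 + 14.4144 = 56.6644.
True-score variance = 28.9085 + 14.4144 = 43.3229, so reliability = 0.7646.
Error variance = 56.6644 − 43.3229 = 13.3415; SEM = √13.3415 = 3.653.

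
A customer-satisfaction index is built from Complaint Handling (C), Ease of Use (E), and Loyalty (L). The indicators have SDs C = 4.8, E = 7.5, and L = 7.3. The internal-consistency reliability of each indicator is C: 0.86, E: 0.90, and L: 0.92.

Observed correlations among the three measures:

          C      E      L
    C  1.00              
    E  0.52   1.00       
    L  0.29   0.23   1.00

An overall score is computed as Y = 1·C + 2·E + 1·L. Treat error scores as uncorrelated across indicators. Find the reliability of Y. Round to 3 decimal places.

Var(Y) = 4.8² + 2²·7.5² + 7.3² + 2·[2·4.8·7.5·0.52 + 4.8·7.3·0.29 + 2·7.5·7.3·0.23] = 301.33 + 145.573 = 446.903.
Under uncorrelated errors the observed covariances equal the true-score covariances, so only the own-variance terms attenuate.
True-score variance = [4.8²·0.86 + 2²·7.5²·0.90 + 7.3²·0.92] + 145.573 = 271.341 + 145.573 = 416.914.
Reliability = 416.914 / 446.903 = 0.933.

0.933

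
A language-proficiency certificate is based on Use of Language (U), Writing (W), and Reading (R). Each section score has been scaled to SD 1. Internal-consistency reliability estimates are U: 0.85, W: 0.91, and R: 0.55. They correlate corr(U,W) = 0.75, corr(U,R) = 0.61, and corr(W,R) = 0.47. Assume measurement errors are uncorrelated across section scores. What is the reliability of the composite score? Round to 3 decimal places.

Var(U+W+R) = 3 + 2·[0.75 + 0.61 + 0.47] = 3 + 3.66 = 6.66.
With uncorrelated errors the cross-covariances are all true-score covariance, so they carry over unchanged; only the diagonal terms shrink to ρᵢσᵢ².
True-score variance = [0.85 + 0.91 + 0.55] + 3.66 = 2.31 + 3.66 = 5.97.
Reliability = 5.97 / 6.66 = 0.896.

0.896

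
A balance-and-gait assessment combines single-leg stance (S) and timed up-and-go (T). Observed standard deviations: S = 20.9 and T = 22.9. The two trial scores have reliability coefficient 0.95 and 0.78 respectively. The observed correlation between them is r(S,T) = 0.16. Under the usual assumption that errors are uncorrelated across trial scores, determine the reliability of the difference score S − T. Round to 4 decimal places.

Var(S−T) = 20.9² + 22.9² − 2·20.9·22.9·0.16 = 961.22 − 153.155 = 808.065.
Because errors are independent across components, Cov(Tᵢ,Tⱼ) = Cov(Xᵢ,Xⱼ); the off-diagonal part of the true-score variance is the same as above.
True-score variance = [20.9²·0.95 + 22.9²·0.78] − 153.155 = 824.009 − 153.155 = 670.854.
Reliability = 670.854 / 808.065 = 0.8302.

0.8302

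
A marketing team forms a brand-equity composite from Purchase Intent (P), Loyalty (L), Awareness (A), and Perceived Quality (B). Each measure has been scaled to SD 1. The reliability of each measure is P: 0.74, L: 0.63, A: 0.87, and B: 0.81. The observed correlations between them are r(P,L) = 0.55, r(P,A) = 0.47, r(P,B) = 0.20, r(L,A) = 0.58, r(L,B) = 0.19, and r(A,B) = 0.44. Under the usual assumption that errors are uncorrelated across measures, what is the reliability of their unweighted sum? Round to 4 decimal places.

Var(P+L+A+B) = 4 + 2·[0.55 + 0.47 + 0.20 + 0.58 + 0.19 + 0.44] = 4 + 4.86 = 8.86.
With uncorrelated errors the cross-covariances are all true-score covariance, so they carry over unchanged; only the diagonal terms shrink to ρᵢσᵢ².
True-score variance = [0.74 + 0.63 + 0.87 + 0.81] + 4.86 = 3.05 + 4.86 = 7.91.
Reliability = 7.91 / 8.86 = 0.8928.

0.8928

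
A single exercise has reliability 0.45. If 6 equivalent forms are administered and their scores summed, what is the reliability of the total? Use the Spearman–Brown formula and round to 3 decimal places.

0.831

ρ_k = kρ / (1 + (k−1)ρ) = 6·0.45 / (1 + 5·0.45) = 2.700 / 3.250 = 0.831.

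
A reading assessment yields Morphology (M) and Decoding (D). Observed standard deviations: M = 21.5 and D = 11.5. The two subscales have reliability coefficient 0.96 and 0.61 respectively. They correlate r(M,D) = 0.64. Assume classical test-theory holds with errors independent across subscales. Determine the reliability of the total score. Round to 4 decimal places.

0.9231

Var(M+D) = 21.5² + 11.5² + 2·[21.5·11.5·0.64] = 594.5 + 316.48 = 910.98.
With uncorrelated errors the cross-covariances are all true-score covariance, so they carry over unchanged; only the diagonal terms shrink to ρᵢσᵢ².
True-score variance = [21.5²·0.96 + 11.5²·0.61] + 316.48 = 524.433 + 316.48 = 840.913.
Reliability = 840.913 / 910.98 = 0.9231.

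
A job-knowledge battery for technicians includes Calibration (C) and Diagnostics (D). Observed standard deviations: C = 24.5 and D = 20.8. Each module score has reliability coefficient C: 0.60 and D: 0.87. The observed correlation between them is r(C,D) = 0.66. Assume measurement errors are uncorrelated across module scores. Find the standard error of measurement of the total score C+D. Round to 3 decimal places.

Var(total) = 1032.89 + 672.672 = 1705.56.
True-score variance = 736.547 + 672.672 = 1409.22, so reliability = 0.8262.
Error variance = 1705.56 − 1409.22 = 296.343; SEM = √296.343 = 17.215.

17.215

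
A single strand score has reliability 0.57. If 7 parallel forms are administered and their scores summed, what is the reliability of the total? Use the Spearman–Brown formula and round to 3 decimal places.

ρ_k = kρ / (1 + (k−1)ρ) = 7·0.57 / (1 + 6·0.57) = 3.990 / 4.420 = 0.903.

0.903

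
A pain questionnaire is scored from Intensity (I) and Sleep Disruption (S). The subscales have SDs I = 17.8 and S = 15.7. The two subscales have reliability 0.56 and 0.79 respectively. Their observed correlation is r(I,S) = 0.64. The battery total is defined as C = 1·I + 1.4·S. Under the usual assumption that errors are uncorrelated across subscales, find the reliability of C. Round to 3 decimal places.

Var(C) = 17.8² + 1.4²·15.7² + 2·[1.4·17.8·15.7·0.64] = 799.96 + 500.792 = 1300.75.
With uncorrelated errors the cross-covariances are all true-score covariance, so they carry over unchanged; only the diagonal terms shrink to ρᵢσᵢ².
True-score variance = [17.8²·0.56 + 1.4²·15.7²·0.79] + 500.792 = 559.096 + 500.792 = 1059.89.
Reliability = 1059.89 / 1300.75 = 0.815.

0.815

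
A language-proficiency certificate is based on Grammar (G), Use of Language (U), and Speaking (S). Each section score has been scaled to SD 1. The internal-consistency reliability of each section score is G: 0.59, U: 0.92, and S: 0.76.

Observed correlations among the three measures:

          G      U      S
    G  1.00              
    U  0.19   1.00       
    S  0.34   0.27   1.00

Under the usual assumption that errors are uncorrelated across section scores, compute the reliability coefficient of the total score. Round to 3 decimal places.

0.841

Var(G+U+S) = 3 + 2·[0.19 + 0.34 + 0.27] = 3 + 1.6 = 4.6.
Because errors are independent across components, Cov(Tᵢ,Tⱼ) = Cov(Xᵢ,Xⱼ); the off-diagonal part of the true-score variance is the same as above.
True-score variance = [0.59 + 0.92 + 0.76] + 1.6 = 2.27 + 1.6 = 3.87.
Reliability = 3.87 / 4.6 = 0.841.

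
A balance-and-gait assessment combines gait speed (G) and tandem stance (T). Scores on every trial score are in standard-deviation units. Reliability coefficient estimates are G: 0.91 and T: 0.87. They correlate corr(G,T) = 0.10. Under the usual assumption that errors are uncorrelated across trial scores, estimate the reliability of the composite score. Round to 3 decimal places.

0.900

Var(G+T) = 2 + 2·[0.10] = 2 + 0.2 = 2.2.
Under uncorrelated errors the observed covariances equal the true-score covariances, so only the own-variance terms attenuate.
True-score variance = [0.91 + 0.87] + 0.2 = 1.78 + 0.2 = 1.98.
Reliability = 1.98 / 2.2 = 0.900.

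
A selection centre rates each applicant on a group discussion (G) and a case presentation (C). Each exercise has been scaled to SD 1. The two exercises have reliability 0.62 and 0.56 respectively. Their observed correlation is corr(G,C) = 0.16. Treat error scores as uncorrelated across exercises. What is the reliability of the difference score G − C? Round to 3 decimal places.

Var(G−C) = 1 + 1 − 2·0.16 = 2 − 0.32 = 1.68.
Under uncorrelated errors the observed covariances equal the true-score covariances, so only the own-variance terms attenuate.
True-score variance = [0.62 + 0.56] − 0.32 = 1.18 − 0.32 = 0.86.
Reliability = 0.86 / 1.68 = 0.512.

0.512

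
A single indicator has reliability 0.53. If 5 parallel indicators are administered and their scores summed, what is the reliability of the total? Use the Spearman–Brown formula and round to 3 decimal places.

ρ_k = kρ / (1 + (k−1)ρ) = 5·0.53 / (1 + 4·0.53) = 2.650 / 3.120 = 0.849.

0.849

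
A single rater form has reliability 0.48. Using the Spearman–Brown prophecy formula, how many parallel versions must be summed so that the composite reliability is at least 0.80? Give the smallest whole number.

5

k ≥ ρ*(1−ρ₁)/(ρ₁(1−ρ*)) = 0.80·0.52 / (0.48·0.20) = 4.333.
Smallest integer k = 5.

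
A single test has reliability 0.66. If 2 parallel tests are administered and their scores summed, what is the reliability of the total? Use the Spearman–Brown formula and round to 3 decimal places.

ρ_k = kρ / (1 + (k−1)ρ) = 2·0.66 / (1 + 1·0.66) = 1.320 / 1.660 = 0.795.

0.795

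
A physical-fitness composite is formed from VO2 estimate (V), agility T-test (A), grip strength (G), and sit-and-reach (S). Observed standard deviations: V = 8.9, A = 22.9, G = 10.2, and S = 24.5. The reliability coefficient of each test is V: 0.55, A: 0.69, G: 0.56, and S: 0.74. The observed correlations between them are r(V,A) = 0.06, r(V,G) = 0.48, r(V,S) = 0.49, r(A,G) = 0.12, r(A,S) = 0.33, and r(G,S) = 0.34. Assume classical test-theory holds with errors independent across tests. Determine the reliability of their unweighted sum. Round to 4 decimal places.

Var(V+A+G+S) = 8.9² + 22.9² + 10.2² + 24.5² + 2·[8.9·22.9·0.06 + 8.9·10.2·0.48 + 8.9·24.5·0.49 + 22.9·10.2·0.12 + 22.9·24.5·0.33 + 10.2·24.5·0.34] = 1307.91 + 921.579 = 2229.49.
Because errors are independent across components, Cov(Tᵢ,Tⱼ) = Cov(Xᵢ,Xⱼ); the off-diagonal part of the true-score variance is the same as above.
True-score variance = [8.9²·0.55 + 22.9²·0.69 + 10.2²·0.56 + 24.5²·0.74] + 921.579 = 907.856 + 921.579 = 1829.43.
Reliability = 1829.43 / 2229.49 = 0.8206.

0.8206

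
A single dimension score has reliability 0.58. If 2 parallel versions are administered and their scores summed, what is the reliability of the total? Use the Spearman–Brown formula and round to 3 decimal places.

ρ_k = kρ / (1 + (k−1)ρ) = 2·0.58 / (1 + 1·0.58) = 1.160 / 1.580 = 0.734.

0.734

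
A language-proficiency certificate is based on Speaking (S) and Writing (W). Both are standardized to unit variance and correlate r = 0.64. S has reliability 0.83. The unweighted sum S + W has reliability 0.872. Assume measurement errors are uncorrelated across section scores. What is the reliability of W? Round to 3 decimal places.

0.750

Var(S+W) = 2 + 2·0.64 = 3.280.
True-score variance = ρ_S + ρ_W + 2·0.64, so 0.872 = (0.83 + ρ_W + 1.28) / 3.280.
ρ_W = 0.872·3.280 − 0.83 − 1.28 = 0.750.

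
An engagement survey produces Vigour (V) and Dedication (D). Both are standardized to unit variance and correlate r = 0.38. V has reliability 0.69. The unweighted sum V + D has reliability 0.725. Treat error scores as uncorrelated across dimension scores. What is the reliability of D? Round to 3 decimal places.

Var(V+D) = 2 + 2·0.38 = 2.760.
True-score variance = ρ_V + ρ_D + 2·0.38, so 0.725 = (0.69 + ρ_D + 0.76) / 2.760.
ρ_D = 0.725·2.760 − 0.69 − 0.76 = 0.551.

0.551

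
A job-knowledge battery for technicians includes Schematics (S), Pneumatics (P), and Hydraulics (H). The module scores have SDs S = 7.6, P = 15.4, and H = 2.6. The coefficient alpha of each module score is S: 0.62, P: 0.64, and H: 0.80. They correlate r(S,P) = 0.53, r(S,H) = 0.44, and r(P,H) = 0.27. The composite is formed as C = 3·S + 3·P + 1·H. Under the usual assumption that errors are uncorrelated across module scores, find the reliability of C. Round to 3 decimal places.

Var(C) = 3²·7.6² + 3²·15.4² + 2.6² + 2·[9·7.6·15.4·0.53 + 3·7.6·2.6·0.44 + 3·15.4·2.6·0.27] = 2661.04 + 1233.59 = 3894.63.
Under uncorrelated errors the observed covariances equal the true-score covariances, so only the own-variance terms attenuate.
True-score variance = [3²·7.6²·0.62 + 3²·15.4²·0.64 + 2.6²·0.80] + 1233.59 = 1693.75 + 1233.59 = 2927.34.
Reliability = 2927.34 / 3894.63 = 0.752.

0.752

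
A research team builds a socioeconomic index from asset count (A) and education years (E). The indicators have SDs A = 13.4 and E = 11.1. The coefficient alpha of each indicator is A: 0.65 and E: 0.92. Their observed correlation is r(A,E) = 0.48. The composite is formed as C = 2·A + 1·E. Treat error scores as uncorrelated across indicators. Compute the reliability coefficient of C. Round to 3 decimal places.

Var(C) = 2²·13.4² + 11.1² + 2·[2·13.4·11.1·0.48] = 841.45 + 285.581 = 1127.03.
Because errors are independent across components, Cov(Tᵢ,Tⱼ) = Cov(Xᵢ,Xⱼ); the off-diagonal part of the true-score variance is the same as above.
True-score variance = [2²·13.4²·0.65 + 11.1²·0.92] + 285.581 = 580.209 + 285.581 = 865.79.
Reliability = 865.79 / 1127.03 = 0.768.

0.768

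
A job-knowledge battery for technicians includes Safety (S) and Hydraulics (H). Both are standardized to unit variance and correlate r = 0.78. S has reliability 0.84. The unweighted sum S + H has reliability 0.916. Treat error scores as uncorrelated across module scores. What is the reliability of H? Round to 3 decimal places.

0.861

Var(S+H) = 2 + 2·0.78 = 3.560.
True-score variance = ρ_S + ρ_H + 2·0.78, so 0.916 = (0.84 + ρ_H + 1.56) / 3.560.
ρ_H = 0.916·3.560 − 0.84 − 1.56 = 0.861.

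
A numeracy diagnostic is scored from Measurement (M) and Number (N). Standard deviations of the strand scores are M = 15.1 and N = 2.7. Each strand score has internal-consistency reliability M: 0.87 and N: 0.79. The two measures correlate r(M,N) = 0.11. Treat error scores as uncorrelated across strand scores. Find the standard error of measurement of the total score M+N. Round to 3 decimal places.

Var(total) = 235.3 + 8.9694 = 244.269.
True-score variance = 204.128 + 8.9694 = 213.097, so reliability = 0.8724.
Error variance = 244.269 − 213.097 = 31.1722; SEM = √31.1722 = 5.583.

5.583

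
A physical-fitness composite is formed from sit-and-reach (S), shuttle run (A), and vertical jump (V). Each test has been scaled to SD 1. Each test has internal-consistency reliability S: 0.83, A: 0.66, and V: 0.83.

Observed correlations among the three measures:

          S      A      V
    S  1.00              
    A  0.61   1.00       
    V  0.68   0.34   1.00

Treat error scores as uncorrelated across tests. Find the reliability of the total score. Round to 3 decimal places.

0.891

Var(S+A+V) = 3 + 2·[0.61 + 0.68 + 0.34] = 3 + 3.26 = 6.26.
With uncorrelated errors the cross-covariances are all true-score covariance, so they carry over unchanged; only the diagonal terms shrink to ρᵢσᵢ².
True-score variance = [0.83 + 0.66 + 0.83] + 3.26 = 2.32 + 3.26 = 5.58.
Reliability = 5.58 / 6.26 = 0.891.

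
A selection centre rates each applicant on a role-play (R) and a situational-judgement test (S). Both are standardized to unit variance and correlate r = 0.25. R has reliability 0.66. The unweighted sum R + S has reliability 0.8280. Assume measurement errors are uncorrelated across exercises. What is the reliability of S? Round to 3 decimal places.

Var(R+S) = 2 + 2·0.25 = 2.500.
True-score variance = ρ_R + ρ_S + 2·0.25, so 0.8280 = (0.66 + ρ_S + 0.50) / 2.500.
ρ_S = 0.8280·2.500 − 0.66 − 0.50 = 0.910.

0.910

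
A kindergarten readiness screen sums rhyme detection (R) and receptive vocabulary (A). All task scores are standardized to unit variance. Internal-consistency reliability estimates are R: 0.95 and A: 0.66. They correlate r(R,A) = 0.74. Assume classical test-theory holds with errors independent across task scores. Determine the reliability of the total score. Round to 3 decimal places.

0.888

Var(R+A) = 2 + 2·[0.74] = 2 + 1.48 = 3.48.
Under uncorrelated errors the observed covariances equal the true-score covariances, so only the own-variance terms attenuate.
True-score variance = [0.95 + 0.66] + 1.48 = 1.61 + 1.48 = 3.09.
Reliability = 3.09 / 3.48 = 0.888.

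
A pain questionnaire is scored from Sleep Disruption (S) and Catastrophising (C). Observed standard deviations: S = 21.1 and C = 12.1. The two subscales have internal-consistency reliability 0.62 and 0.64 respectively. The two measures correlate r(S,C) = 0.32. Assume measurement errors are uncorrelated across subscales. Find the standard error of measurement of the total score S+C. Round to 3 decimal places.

14.896

Var(total) = 591.62 + 163.398 = 755.018.
True-score variance = 369.733 + 163.398 = 533.131, so reliability = 0.7061.
Error variance = 755.018 − 533.131 = 221.887; SEM = √221.887 = 14.896.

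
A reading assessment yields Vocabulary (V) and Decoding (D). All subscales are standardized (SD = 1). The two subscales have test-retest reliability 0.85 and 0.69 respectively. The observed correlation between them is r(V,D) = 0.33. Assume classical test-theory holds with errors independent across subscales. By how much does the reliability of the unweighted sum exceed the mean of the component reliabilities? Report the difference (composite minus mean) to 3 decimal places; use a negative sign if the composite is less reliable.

0.057

Var(sum) = 2 + 0.66 = 2.66; true-score variance = 1.54 + 0.66 = 2.2; composite reliability = 0.8271.
Mean component reliability = 0.7700.
Difference = 0.8271 − 0.7700 = 0.057.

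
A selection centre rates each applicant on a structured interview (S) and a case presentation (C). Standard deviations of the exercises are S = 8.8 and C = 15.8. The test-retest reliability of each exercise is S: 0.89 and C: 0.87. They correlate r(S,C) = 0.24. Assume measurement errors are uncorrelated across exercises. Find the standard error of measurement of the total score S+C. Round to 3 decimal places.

Var(total) = 327.08 + 66.7392 = 393.819.
True-score variance = 286.108 + 66.7392 = 352.848, so reliability = 0.8960.
Error variance = 393.819 − 352.848 = 40.9716; SEM = √40.9716 = 6.401.

6.401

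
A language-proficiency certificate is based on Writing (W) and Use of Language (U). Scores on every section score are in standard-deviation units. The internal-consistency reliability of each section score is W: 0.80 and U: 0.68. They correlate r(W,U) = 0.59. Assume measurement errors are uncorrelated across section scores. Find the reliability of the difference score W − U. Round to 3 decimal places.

0.366

Var(W−U) = 1 + 1 − 2·0.59 = 2 − 1.18 = 0.82.
Because errors are independent across components, Cov(Tᵢ,Tⱼ) = Cov(Xᵢ,Xⱼ); the off-diagonal part of the true-score variance is the same as above.
True-score variance = [0.80 + 0.68] − 1.18 = 1.48 − 1.18 = 0.3.
Reliability = 0.3 / 0.82 = 0.366.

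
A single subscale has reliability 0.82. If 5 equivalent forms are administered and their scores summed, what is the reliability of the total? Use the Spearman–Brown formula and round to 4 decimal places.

0.9579

ρ_k = kρ / (1 + (k−1)ρ) = 5·0.82 / (1 + 4·0.82) = 4.100 / 4.280 = 0.9579.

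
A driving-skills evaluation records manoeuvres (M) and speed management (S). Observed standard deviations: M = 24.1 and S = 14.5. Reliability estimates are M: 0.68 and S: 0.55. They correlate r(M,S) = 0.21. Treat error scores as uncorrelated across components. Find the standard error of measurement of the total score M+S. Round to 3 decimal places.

Var(total) = 791.06 + 146.769 = 937.829.
True-score variance = 510.588 + 146.769 = 657.357, so reliability = 0.7009.
Error variance = 937.829 − 657.357 = 280.472; SEM = √280.472 = 16.747.

16.747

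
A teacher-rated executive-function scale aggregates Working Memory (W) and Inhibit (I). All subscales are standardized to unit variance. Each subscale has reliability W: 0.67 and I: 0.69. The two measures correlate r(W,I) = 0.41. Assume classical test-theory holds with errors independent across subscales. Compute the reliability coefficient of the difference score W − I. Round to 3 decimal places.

Var(W−I) = 1 + 1 − 2·0.41 = 2 − 0.82 = 1.18.
Under uncorrelated errors the observed covariances equal the true-score covariances, so only the own-variance terms attenuate.
True-score variance = [0.67 + 0.69] − 0.82 = 1.36 − 0.82 = 0.54.
Reliability = 0.54 / 1.18 = 0.458.

0.458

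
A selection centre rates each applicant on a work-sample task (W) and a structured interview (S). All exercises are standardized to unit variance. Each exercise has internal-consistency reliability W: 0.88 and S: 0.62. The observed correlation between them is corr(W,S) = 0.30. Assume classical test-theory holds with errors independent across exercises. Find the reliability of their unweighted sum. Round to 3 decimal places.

0.808

Var(W+S) = 2 + 2·[0.30] = 2 + 0.6 = 2.6.
With uncorrelated errors the cross-covariances are all true-score covariance, so they carry over unchanged; only the diagonal terms shrink to ρᵢσᵢ².
True-score variance = [0.88 + 0.62] + 0.6 = 1.5 + 0.6 = 2.1.
Reliability = 2.1 / 2.6 = 0.808.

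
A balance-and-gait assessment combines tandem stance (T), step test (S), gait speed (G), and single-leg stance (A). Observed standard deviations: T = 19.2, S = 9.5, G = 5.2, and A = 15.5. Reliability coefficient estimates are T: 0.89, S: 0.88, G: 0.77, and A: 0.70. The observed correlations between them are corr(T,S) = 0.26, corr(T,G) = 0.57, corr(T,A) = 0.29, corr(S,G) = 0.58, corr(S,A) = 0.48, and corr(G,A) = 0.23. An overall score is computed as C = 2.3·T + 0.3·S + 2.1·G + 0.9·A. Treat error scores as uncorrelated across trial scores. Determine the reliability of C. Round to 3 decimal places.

0.911

Var(C) = 2.3²·19.2² + 0.3²·9.5² + 2.1²·5.2² + 0.9²·15.5² + 2·[0.69·19.2·9.5·0.26 + 4.83·19.2·5.2·0.57 + 2.07·19.2·15.5·0.29 + 0.63·9.5·5.2·0.58 + 0.27·9.5·15.5·0.48 + 1.89·5.2·15.5·0.23] = 2272.08 + 1116.83 = 3388.9.
Because errors are independent across components, Cov(Tᵢ,Tⱼ) = Cov(Xᵢ,Xⱼ); the off-diagonal part of the true-score variance is the same as above.
True-score variance = [2.3²·19.2²·0.89 + 0.3²·9.5²·0.88 + 2.1²·5.2²·0.77 + 0.9²·15.5²·0.70] + 1116.83 = 1970.78 + 1116.83 = 3087.61.
Reliability = 3087.61 / 3388.9 = 0.911.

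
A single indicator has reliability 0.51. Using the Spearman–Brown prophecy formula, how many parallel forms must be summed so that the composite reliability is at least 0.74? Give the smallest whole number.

3

k ≥ ρ*(1−ρ₁)/(ρ₁(1−ρ*)) = 0.74·0.49 / (0.51·0.26) = 2.735.
Smallest integer k = 3.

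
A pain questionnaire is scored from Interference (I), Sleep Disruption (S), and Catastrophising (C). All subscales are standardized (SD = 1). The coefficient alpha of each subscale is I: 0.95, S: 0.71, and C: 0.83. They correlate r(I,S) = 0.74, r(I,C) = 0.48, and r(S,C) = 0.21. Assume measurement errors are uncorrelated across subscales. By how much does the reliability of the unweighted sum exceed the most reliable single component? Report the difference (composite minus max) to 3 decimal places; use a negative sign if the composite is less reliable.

Var(sum) = 3 + 2.86 = 5.86; true-score variance = 2.49 + 2.86 = 5.35; composite reliability = 0.9130.
Max component reliability = 0.9500.
Difference = 0.9130 − 0.9500 = -0.037.

-0.037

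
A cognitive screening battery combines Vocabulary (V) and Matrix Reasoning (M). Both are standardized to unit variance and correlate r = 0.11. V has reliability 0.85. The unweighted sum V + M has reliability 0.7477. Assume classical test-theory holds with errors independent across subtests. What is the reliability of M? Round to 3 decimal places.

Var(V+M) = 2 + 2·0.11 = 2.220.
True-score variance = ρ_V + ρ_M + 2·0.11, so 0.7477 = (0.85 + ρ_M + 0.22) / 2.220.
ρ_M = 0.7477·2.220 − 0.85 − 0.22 = 0.590.

0.590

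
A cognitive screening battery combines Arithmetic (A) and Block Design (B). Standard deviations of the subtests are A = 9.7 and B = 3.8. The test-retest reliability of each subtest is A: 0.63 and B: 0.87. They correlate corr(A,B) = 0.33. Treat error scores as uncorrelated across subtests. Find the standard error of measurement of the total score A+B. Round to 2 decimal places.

Var(total) = 108.53 + 24.3276 = 132.858.
True-score variance = 71.8395 + 24.3276 = 96.1671, so reliability = 0.7238.
Error variance = 132.858 − 96.1671 = 36.6905; SEM = √36.6905 = 6.06.

6.06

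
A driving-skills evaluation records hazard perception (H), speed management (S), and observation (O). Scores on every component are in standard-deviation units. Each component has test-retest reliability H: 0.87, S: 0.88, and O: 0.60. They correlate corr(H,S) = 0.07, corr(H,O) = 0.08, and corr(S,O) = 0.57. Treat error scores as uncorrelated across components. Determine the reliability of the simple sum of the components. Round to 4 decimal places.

0.8536

Var(H+S+O) = 3 + 2·[0.07 + 0.08 + 0.57] = 3 + 1.44 = 4.44.
Because errors are independent across components, Cov(Tᵢ,Tⱼ) = Cov(Xᵢ,Xⱼ); the off-diagonal part of the true-score variance is the same as above.
True-score variance = [0.87 + 0.88 + 0.60] + 1.44 = 2.35 + 1.44 = 3.79.
Reliability = 3.79 / 4.44 = 0.8536.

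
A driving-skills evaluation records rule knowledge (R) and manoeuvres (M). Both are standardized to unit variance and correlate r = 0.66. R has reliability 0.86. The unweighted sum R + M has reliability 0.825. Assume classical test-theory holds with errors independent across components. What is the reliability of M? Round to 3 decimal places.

0.559

Var(R+M) = 2 + 2·0.66 = 3.320.
True-score variance = ρ_R + ρ_M + 2·0.66, so 0.825 = (0.86 + ρ_M + 1.32) / 3.320.
ρ_M = 0.825·3.320 − 0.86 − 1.32 = 0.559.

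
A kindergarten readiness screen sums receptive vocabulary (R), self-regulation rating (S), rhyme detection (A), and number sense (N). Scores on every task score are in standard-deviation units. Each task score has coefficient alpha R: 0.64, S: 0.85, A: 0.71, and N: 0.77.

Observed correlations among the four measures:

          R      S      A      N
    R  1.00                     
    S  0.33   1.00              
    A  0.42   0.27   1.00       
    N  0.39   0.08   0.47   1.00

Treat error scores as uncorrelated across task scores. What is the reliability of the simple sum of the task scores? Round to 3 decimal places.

0.870

Var(R+S+A+N) = 4 + 2·[0.33 + 0.42 + 0.39 + 0.27 + 0.08 + 0.47] = 4 + 3.92 = 7.92.
With uncorrelated errors the cross-covariances are all true-score covariance, so they carry over unchanged; only the diagonal terms shrink to ρᵢσᵢ².
True-score variance = [0.64 + 0.85 + 0.71 + 0.77] + 3.92 = 2.97 + 3.92 = 6.89.
Reliability = 6.89 / 7.92 = 0.870.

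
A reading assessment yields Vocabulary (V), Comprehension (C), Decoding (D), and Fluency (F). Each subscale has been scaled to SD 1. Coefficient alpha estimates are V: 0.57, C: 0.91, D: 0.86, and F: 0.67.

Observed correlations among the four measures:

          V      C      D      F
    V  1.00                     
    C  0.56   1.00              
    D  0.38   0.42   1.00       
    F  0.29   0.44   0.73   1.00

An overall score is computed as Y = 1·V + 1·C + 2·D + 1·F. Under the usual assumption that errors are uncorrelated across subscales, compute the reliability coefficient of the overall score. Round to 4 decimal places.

Var(Y) = 1 + 1 + 2² + 1 + 2·[0.56 + 2·0.38 + 0.29 + 2·0.42 + 0.44 + 2·0.73] = 7 + 8.7 = 15.7.
Because errors are independent across components, Cov(Tᵢ,Tⱼ) = Cov(Xᵢ,Xⱼ); the off-diagonal part of the true-score variance is the same as above.
True-score variance = [0.57 + 0.91 + 2²·0.86 + 0.67] + 8.7 = 5.59 + 8.7 = 14.29.
Reliability = 14.29 / 15.7 = 0.9102.

0.9102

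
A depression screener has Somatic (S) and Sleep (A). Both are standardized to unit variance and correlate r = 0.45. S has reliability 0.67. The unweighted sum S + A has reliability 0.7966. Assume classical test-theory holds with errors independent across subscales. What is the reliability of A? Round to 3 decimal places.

Var(S+A) = 2 + 2·0.45 = 2.900.
True-score variance = ρ_S + ρ_A + 2·0.45, so 0.7966 = (0.67 + ρ_A + 0.90) / 2.900.
ρ_A = 0.7966·2.900 − 0.67 − 0.90 = 0.740.

0.740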